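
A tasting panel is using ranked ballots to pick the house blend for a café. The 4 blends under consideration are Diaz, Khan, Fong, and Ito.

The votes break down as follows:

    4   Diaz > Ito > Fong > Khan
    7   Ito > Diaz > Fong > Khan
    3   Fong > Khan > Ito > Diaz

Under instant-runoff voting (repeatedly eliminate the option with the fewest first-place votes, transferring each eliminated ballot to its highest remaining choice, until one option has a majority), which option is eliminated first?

Round 1: Ito 7, Diaz 4, Fong 3, Khan 0. Khan has the fewest and is eliminated.
Round 2: Ito 7, Diaz 4, Fong 3. Fong has the fewest and is eliminated.
Round 3: Ito 10, Diaz 4. Ito has a majority.

Khan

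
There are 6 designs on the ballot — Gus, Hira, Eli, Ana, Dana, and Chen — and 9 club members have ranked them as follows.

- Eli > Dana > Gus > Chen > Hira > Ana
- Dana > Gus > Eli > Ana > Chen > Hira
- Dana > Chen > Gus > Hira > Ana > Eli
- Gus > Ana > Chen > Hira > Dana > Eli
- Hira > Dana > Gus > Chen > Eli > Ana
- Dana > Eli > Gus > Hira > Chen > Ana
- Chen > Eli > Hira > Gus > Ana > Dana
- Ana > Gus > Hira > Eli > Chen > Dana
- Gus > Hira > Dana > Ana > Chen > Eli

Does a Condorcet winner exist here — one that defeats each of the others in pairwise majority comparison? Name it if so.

None — there is no Condorcet winner

Head-to-head results (9 voters total):
Gus vs Hira: Gus wins 7–2.
Gus vs Eli: Gus wins 6–3.
Gus vs Ana: Gus wins 8–1.
Gus vs Dana: Dana wins 5–4.
Gus vs Chen: Gus wins 7–2.
Hira vs Eli: Hira wins 5–4.
Hira vs Ana: Hira wins 6–3.
Hira vs Dana: Hira wins 5–4.
Hira vs Chen: Chen wins 5–4.
Eli vs Ana: Eli wins 5–4.
Eli vs Dana: Dana wins 6–3.
Eli vs Chen: Chen wins 5–4.
Ana vs Dana: Dana wins 6–3.
Ana vs Chen: Chen wins 5–4.
Dana vs Chen: Dana wins 6–3.
No candidate beats all others: Gus beats Hira beats Dana beats Gus, a majority cycle.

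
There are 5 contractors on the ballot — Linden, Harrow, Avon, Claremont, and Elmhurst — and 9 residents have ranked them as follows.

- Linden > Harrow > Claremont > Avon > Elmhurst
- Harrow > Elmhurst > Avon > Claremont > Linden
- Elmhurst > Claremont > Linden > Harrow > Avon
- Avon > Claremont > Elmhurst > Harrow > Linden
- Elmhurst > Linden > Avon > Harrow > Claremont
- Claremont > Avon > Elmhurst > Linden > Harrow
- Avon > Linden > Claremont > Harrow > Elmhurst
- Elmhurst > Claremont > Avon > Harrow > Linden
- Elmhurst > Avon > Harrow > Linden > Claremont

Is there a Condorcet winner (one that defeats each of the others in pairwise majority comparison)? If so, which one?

Head-to-head results (9 voters total):
Linden vs Harrow: Linden wins 5–4.
Linden vs Avon: Avon wins 6–3.
Linden vs Claremont: Claremont wins 5–4.
Linden vs Elmhurst: Elmhurst wins 7–2.
Harrow vs Avon: Avon wins 6–3.
Harrow vs Claremont: Claremont wins 5–4.
Harrow vs Elmhurst: Elmhurst wins 6–3.
Avon vs Claremont: Avon wins 5–4.
Avon vs Elmhurst: Elmhurst wins 5–4.
Claremont vs Elmhurst: Elmhurst wins 5–4.
Elmhurst beats each rival — Linden (7–2), Harrow (6–3), Avon (5–4), Claremont (5–4) — so Elmhurst is the Condorcet winner.

Elmhurst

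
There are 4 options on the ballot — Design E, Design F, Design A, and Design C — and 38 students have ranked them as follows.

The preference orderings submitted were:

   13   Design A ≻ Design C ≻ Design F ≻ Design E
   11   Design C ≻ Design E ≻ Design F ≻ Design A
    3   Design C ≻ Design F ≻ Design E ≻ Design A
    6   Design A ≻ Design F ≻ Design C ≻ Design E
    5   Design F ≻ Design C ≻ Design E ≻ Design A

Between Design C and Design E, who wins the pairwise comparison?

Design C

Ballots ranking Design C above Design E: 13+11+3+6+5 = 38.
Ballots ranking Design E above Design C: 0.
Design C wins the head-to-head, 38–0.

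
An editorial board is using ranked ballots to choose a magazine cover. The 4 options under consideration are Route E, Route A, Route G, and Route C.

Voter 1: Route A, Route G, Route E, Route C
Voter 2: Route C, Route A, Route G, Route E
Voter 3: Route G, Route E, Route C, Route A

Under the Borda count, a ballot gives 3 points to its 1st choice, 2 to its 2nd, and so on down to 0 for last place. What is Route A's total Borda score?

Borda scores:
  Route E: 1 + 0 + 2 = 3
  Route A: 3 + 2 + 0 = 5
  Route G: 2 + 1 + 3 = 6
  Route C: 0 + 3 + 1 = 4

5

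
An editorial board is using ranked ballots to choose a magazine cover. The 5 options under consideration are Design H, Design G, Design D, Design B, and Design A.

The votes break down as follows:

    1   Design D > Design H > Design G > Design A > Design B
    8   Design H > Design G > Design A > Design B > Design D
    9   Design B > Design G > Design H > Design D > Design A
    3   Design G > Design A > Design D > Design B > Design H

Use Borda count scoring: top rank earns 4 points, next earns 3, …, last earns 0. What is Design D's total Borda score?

19

Borda scores:
  Design H: 3 + 8·4 + 9·2 + 3·0 = 53
  Design G: 2 + 8·3 + 9·3 + 3·4 = 65
  Design D: 4 + 8·0 + 9·1 + 3·2 = 19
  Design B: 0 + 8·1 + 9·4 + 3·1 = 47
  Design A: 1 + 8·2 + 9·0 + 3·3 = 26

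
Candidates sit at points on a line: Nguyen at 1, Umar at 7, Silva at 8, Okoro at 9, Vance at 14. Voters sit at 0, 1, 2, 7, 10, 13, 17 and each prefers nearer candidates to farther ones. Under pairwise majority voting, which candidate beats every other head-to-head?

With single-peaked preferences on a line, the Condorcet winner is the candidate closest to the median voter.
The median voter (position 7) is closest to Umar at 7.
Check: Umar vs Vance — voters closer to Umar: 5 of 7.

Umar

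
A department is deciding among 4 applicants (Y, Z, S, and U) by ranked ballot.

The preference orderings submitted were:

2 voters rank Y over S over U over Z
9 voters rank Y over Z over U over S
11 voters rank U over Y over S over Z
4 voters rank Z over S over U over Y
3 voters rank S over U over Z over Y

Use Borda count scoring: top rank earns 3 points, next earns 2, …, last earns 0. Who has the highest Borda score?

Borda scores:
  Y: 2·3 + 9·3 + 11·2 + 4·0 + 3·0 = 55
  Z: 2·0 + 9·2 + 11·0 + 4·3 + 3·1 = 33
  S: 2·2 + 9·0 + 11·1 + 4·2 + 3·3 = 32
  U: 2·1 + 9·1 + 11·3 + 4·1 + 3·2 = 54
Y has the highest total.

Y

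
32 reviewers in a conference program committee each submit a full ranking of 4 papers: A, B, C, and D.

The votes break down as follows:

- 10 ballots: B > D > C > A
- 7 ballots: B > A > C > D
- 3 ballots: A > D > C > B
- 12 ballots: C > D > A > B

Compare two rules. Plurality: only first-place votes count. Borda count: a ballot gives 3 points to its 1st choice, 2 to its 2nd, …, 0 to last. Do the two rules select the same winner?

Plurality first-place counts: A 3, B 17, C 12, D 0 → B.
Borda totals: A 35, B 51, C 56, D 50 → C.
The two rules disagree: plurality picks B, Borda picks C.

No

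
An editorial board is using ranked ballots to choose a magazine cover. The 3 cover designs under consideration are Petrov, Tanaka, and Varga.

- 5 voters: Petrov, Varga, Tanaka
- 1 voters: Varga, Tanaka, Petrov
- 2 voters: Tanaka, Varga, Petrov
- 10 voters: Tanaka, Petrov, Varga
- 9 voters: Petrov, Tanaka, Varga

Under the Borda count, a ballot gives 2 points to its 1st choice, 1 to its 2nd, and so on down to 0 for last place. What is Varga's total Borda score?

Borda scores:
  Petrov: 5·2 + 0 + 2·0 + 10·1 + 9·2 = 38
  Tanaka: 5·0 + 1 + 2·2 + 10·2 + 9·1 = 34
  Varga: 5·1 + 2 + 2·1 + 10·0 + 9·0 = 9

9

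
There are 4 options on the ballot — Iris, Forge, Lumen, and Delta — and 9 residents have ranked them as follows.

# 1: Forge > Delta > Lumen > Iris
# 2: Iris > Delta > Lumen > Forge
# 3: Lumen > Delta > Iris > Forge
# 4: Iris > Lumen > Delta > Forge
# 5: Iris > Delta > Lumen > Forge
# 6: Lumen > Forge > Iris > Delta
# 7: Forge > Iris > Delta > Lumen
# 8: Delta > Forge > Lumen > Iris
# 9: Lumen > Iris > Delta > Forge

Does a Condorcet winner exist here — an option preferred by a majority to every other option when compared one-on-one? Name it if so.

There is no Condorcet winner

Head-to-head results (9 voters total):
Iris vs Forge: Iris wins 5–4.
Iris vs Lumen: Lumen wins 5–4.
Iris vs Delta: Iris wins 6–3.
Forge vs Lumen: Lumen wins 6–3.
Forge vs Delta: Delta wins 6–3.
Lumen vs Delta: Delta wins 5–4.
No candidate beats all others: Iris beats Delta beats Lumen beats Iris, a majority cycle.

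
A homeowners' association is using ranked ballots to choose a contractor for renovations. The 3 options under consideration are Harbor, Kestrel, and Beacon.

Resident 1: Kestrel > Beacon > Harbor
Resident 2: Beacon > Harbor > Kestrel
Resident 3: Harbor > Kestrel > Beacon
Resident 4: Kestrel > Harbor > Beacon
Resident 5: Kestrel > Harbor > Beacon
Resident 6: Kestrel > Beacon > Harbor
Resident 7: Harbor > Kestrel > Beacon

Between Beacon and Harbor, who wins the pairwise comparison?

Ballots ranking Beacon above Harbor: 3.
Ballots ranking Harbor above Beacon: 4.
Harbor wins the head-to-head, 4–3.

Harbor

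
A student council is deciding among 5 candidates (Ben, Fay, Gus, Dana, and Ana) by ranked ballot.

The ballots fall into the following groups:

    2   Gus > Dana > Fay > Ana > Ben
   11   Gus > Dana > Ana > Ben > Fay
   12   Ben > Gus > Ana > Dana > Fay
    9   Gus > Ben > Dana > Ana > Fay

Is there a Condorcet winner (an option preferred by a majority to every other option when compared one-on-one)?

Head-to-head results (34 voters total):
Ben vs Fay: Ben wins 32–2.
Ben vs Gus: Gus wins 22–12.
Ben vs Dana: Ben wins 21–13.
Ben vs Ana: Ben wins 21–13.
Fay vs Gus: Gus wins 34–0.
Fay vs Dana: Dana wins 34–0.
Fay vs Ana: Ana wins 32–2.
Gus vs Dana: Gus wins 34–0.
Gus vs Ana: Gus wins 34–0.
Dana vs Ana: Dana wins 22–12.
Gus beats each rival — Ben (22–12), Fay (34–0), Dana (34–0), Ana (34–0) — so Gus is the Condorcet winner.

Yes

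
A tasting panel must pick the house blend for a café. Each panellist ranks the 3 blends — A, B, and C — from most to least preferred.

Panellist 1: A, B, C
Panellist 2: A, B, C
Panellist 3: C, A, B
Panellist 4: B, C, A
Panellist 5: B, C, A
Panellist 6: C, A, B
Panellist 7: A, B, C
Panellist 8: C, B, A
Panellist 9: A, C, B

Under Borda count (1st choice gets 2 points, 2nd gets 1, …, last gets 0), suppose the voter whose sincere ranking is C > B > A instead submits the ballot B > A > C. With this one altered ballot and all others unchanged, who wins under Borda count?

Borda totals with the altered ballot: A 11, B 9, C 7.
The winner is unchanged: still A.

A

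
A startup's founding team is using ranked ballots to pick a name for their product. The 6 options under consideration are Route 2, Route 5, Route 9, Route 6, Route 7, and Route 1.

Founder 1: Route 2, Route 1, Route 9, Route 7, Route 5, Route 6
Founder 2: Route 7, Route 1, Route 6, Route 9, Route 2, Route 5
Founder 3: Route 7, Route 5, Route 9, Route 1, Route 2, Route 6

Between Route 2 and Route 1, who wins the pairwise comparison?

Ballots ranking Route 2 above Route 1: 1.
Ballots ranking Route 1 above Route 2: 2.
Route 1 wins the head-to-head, 2–1.

Route 1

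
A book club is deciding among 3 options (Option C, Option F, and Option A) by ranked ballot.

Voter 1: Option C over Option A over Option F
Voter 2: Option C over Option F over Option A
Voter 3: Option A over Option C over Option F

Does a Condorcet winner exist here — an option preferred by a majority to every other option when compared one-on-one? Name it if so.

Head-to-head results (3 voters total):
Option C vs Option F: Option C wins 3–0.
Option C vs Option A: Option C wins 2–1.
Option F vs Option A: Option A wins 2–1.
Option C beats each rival — Option F (3–0), Option A (2–1) — so Option C is the Condorcet winner.

Option C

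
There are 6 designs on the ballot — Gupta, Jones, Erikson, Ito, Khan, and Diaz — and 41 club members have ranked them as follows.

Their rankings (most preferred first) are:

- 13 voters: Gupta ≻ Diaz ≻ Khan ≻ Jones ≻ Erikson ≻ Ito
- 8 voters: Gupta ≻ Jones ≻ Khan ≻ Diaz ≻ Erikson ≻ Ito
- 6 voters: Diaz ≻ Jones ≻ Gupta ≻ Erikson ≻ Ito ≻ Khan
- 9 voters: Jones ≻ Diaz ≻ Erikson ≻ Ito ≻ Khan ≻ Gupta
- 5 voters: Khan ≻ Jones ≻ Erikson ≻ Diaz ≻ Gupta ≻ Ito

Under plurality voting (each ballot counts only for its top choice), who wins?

Gupta

First-place vote totals:
  Gupta: 21
  Jones: 9
  Erikson: 0
  Ito: 0
  Khan: 5
  Diaz: 6
Gupta has the most first-place votes.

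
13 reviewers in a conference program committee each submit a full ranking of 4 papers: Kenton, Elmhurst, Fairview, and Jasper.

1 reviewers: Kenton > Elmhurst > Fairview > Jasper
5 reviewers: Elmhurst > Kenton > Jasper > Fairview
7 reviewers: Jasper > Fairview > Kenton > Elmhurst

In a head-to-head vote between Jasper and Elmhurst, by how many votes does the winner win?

1

Ballots ranking Jasper above Elmhurst: 7.
Ballots ranking Elmhurst above Jasper: 1+5 = 6.
Jasper wins 7–6, a margin of 1.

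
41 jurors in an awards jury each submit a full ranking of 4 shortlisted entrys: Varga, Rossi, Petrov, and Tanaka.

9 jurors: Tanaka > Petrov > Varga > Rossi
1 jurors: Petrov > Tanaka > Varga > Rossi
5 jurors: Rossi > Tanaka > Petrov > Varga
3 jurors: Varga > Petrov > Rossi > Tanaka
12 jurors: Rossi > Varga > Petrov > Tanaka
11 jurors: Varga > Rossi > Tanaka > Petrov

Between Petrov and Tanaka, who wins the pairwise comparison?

Ballots ranking Petrov above Tanaka: 1+3+12 = 16.
Ballots ranking Tanaka above Petrov: 9+5+11 = 25.
Tanaka wins the head-to-head, 25–16.

Tanaka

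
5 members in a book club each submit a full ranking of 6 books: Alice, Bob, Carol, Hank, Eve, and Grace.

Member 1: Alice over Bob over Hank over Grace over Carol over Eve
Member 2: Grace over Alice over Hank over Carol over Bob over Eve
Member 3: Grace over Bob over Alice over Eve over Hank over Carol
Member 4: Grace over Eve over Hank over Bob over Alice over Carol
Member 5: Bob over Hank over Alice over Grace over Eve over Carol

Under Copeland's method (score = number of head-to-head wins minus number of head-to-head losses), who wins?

Pairwise results:
  Alice vs Bob: Bob wins 3–2.
  Alice vs Carol: Alice wins 5–0.
  Alice vs Hank: Alice wins 3–2.
  Alice vs Eve: Alice wins 4–1.
  Alice vs Grace: Grace wins 3–2.
  Bob vs Carol: Bob wins 4–1.
  Bob vs Hank: Bob wins 3–2.
  Bob vs Eve: Bob wins 4–1.
  Bob vs Grace: Grace wins 3–2.
  Carol vs Hank: Hank wins 5–0.
  Carol vs Eve: Eve wins 3–2.
  Carol vs Grace: Grace wins 5–0.
  Hank vs Eve: Hank wins 3–2.
  Hank vs Grace: Grace wins 3–2.
  Eve vs Grace: Grace wins 5–0.
Copeland scores (wins − losses):
  Alice: 3 − 2 = 1
  Bob: 4 − 1 = 3
  Carol: 0 − 5 = -5
  Hank: 2 − 3 = -1
  Eve: 1 − 4 = -3
  Grace: 5 − 0 = 5
Grace has the best Copeland score.

Grace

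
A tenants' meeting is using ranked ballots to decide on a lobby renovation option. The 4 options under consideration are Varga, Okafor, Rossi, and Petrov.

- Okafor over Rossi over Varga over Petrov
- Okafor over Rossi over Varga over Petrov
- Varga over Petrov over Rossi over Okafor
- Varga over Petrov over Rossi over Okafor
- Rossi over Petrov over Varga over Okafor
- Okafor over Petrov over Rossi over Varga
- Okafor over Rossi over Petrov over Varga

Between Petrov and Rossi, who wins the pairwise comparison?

Ballots ranking Petrov above Rossi: 3.
Ballots ranking Rossi above Petrov: 4.
Rossi wins the head-to-head, 4–3.

Rossi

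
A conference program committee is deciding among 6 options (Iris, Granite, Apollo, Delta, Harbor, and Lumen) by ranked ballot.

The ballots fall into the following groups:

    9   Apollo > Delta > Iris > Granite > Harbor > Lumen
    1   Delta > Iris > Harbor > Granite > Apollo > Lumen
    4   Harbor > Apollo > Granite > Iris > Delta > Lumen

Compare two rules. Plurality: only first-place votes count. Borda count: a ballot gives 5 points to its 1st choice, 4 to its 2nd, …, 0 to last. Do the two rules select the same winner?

Yes

Plurality first-place counts: Iris 0, Granite 0, Apollo 9, Delta 1, Harbor 4, Lumen 0 → Apollo.
Borda totals: Iris 39, Granite 32, Apollo 62, Delta 45, Harbor 32, Lumen 0 → Apollo.
The two rules agree on Apollo.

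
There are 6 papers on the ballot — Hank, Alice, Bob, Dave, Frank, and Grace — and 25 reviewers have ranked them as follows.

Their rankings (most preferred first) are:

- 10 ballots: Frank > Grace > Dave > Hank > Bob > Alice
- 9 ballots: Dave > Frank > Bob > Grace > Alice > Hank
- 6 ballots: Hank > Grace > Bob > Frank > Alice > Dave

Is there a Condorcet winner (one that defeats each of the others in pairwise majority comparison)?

Yes

Head-to-head results (25 voters total):
Hank vs Alice: Hank wins 16–9.
Hank vs Bob: Hank wins 16–9.
Hank vs Dave: Dave wins 19–6.
Hank vs Frank: Frank wins 19–6.
Hank vs Grace: Grace wins 19–6.
Alice vs Bob: Bob wins 25–0.
Alice vs Dave: Dave wins 19–6.
Alice vs Frank: Frank wins 25–0.
Alice vs Grace: Grace wins 25–0.
Bob vs Dave: Dave wins 19–6.
Bob vs Frank: Frank wins 19–6.
Bob vs Grace: Grace wins 16–9.
Dave vs Frank: Frank wins 16–9.
Dave vs Grace: Grace wins 16–9.
Frank vs Grace: Frank wins 19–6.
Frank beats each rival — Hank (19–6), Alice (25–0), Bob (19–6), Dave (16–9), Grace (19–6) — so Frank is the Condorcet winner.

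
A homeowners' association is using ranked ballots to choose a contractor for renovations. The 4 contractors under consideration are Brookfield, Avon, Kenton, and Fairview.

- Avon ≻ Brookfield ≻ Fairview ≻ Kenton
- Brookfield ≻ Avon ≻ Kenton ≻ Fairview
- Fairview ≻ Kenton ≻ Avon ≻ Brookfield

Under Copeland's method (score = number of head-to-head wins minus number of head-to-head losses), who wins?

Pairwise results:
  Brookfield vs Avon: Avon wins 2–1.
  Brookfield vs Kenton: Brookfield wins 2–1.
  Brookfield vs Fairview: Brookfield wins 2–1.
  Avon vs Kenton: Avon wins 2–1.
  Avon vs Fairview: Avon wins 2–1.
  Kenton vs Fairview: Fairview wins 2–1.
Copeland scores (wins − losses):
  Brookfield: 2 − 1 = 1
  Avon: 3 − 0 = 3
  Kenton: 0 − 3 = -3
  Fairview: 1 − 2 = -1
Avon has the best Copeland score.

Avon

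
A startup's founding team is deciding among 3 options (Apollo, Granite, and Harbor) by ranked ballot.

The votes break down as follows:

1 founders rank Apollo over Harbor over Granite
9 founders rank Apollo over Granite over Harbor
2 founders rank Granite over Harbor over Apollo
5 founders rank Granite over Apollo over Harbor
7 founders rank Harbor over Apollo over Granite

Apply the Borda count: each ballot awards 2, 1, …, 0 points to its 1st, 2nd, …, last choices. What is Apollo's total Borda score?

Borda scores:
  Apollo: 2 + 9·2 + 2·0 + 5·1 + 7·1 = 32
  Granite: 0 + 9·1 + 2·2 + 5·2 + 7·0 = 23
  Harbor: 1 + 9·0 + 2·1 + 5·0 + 7·2 = 17

32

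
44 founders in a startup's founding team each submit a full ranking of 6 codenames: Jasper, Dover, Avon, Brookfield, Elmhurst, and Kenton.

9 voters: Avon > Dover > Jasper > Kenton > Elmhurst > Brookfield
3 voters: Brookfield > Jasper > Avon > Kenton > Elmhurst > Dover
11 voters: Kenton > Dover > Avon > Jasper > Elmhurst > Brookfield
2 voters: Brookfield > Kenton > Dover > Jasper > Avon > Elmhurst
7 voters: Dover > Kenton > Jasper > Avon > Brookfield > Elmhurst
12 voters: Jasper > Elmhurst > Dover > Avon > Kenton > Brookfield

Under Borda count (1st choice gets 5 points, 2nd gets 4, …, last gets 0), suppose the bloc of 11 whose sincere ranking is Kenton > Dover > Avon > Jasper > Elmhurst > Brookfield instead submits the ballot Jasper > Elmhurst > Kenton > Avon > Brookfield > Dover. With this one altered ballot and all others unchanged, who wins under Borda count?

Jasper

Borda totals with the altered ballot: Jasper 179, Dover 113, Avon 116, Brookfield 43, Elmhurst 104, Kenton 105.
The switch changes the winner from Dover to Jasper.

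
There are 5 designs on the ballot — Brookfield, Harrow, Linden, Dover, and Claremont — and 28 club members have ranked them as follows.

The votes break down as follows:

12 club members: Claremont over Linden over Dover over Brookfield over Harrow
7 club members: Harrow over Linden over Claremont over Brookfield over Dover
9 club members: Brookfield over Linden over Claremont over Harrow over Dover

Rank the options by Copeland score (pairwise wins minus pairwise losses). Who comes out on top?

Linden

Pairwise results:
  Brookfield vs Harrow: Brookfield wins 21–7.
  Brookfield vs Linden: Linden wins 19–9.
  Brookfield vs Dover: Brookfield wins 16–12.
  Brookfield vs Claremont: Claremont wins 19–9.
  Harrow vs Linden: Linden wins 21–7.
  Harrow vs Dover: Harrow wins 16–12.
  Harrow vs Claremont: Claremont wins 21–7.
  Linden vs Dover: Linden wins 28–0.
  Linden vs Claremont: Linden wins 16–12.
  Dover vs Claremont: Claremont wins 28–0.
Copeland scores (wins − losses):
  Brookfield: 2 − 2 = 0
  Harrow: 1 − 3 = -2
  Linden: 4 − 0 = 4
  Dover: 0 − 4 = -4
  Claremont: 3 − 1 = 2
Linden has the best Copeland score.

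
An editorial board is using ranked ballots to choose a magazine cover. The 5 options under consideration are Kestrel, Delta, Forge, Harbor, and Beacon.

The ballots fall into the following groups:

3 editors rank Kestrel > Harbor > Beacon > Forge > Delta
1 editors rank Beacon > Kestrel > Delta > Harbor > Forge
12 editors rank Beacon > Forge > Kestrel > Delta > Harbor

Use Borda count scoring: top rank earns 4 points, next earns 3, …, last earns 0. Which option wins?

Borda scores:
  Kestrel: 3·4 + 3 + 12·2 = 39
  Delta: 3·0 + 2 + 12·1 = 14
  Forge: 3·1 + 0 + 12·3 = 39
  Harbor: 3·3 + 1 + 12·0 = 10
  Beacon: 3·2 + 4 + 12·4 = 58
Beacon has the highest total.

Beacon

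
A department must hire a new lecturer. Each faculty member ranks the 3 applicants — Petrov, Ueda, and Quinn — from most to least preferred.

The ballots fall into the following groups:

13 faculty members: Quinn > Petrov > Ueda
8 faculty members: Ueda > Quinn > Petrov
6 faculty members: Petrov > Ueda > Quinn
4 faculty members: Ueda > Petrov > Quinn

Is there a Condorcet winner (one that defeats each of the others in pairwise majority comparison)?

Head-to-head results (31 voters total):
Petrov vs Ueda: Petrov wins 19–12.
Petrov vs Quinn: Quinn wins 21–10.
Ueda vs Quinn: Ueda wins 18–13.
No candidate beats all others: Petrov beats Ueda beats Quinn beats Petrov, a majority cycle.

No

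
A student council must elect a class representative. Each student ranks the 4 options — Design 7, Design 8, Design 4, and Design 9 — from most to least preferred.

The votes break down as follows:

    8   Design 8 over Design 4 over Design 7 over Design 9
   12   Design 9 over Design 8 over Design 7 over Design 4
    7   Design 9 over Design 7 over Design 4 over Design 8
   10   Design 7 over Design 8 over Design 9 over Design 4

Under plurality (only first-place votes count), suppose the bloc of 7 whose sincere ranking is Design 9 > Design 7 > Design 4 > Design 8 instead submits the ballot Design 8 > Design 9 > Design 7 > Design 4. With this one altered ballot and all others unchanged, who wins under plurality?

First-place totals with the altered ballot: Design 7 10, Design 8 15, Design 4 0, Design 9 12.
The switch changes the winner from Design 9 to Design 8.

Design 8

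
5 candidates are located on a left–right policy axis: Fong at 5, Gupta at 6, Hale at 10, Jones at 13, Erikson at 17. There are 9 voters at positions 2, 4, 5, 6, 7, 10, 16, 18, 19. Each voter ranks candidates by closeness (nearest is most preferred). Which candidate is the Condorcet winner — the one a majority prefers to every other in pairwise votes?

Gupta

With single-peaked preferences on a line, the Condorcet winner is the candidate closest to the median voter.
The median voter (position 7) is closest to Gupta at 6.
Check: Gupta vs Fong — voters closer to Gupta: 6 of 9.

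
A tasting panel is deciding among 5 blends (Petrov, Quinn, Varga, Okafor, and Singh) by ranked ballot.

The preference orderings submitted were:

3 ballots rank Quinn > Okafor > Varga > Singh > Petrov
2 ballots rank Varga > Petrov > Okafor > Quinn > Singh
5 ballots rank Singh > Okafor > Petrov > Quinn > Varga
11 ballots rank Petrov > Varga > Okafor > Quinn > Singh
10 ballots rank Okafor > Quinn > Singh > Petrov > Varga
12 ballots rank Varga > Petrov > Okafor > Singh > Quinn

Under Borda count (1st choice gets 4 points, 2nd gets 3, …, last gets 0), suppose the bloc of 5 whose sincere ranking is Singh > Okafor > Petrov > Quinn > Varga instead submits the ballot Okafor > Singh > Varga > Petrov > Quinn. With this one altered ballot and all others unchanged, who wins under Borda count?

Borda totals with the altered ballot: Petrov 101, Quinn 55, Varga 105, Okafor 119, Singh 50.
The winner is unchanged: still Okafor.

Okafor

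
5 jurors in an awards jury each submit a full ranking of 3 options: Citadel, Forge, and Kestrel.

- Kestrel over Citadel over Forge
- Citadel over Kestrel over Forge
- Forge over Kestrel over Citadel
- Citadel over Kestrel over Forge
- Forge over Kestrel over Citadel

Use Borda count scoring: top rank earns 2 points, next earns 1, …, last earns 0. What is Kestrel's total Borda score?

6

Borda scores:
  Citadel: 1 + 2 + 0 + 2 + 0 = 5
  Forge: 0 + 0 + 2 + 0 + 2 = 4
  Kestrel: 2 + 1 + 1 + 1 + 1 = 6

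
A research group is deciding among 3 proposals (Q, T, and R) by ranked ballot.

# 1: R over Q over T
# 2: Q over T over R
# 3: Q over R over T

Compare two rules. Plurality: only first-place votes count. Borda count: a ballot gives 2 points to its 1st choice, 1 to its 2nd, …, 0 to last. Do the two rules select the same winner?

Plurality first-place counts: Q 2, T 0, R 1 → Q.
Borda totals: Q 5, T 1, R 3 → Q.
The two rules agree on Q.

Yes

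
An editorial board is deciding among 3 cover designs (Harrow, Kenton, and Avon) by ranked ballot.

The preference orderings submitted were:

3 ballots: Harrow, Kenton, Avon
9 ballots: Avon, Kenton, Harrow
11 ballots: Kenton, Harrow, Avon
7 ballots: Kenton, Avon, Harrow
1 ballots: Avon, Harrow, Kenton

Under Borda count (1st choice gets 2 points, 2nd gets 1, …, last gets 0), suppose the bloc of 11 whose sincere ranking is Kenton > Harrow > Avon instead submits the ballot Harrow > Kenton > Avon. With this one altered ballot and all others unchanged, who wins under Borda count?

Kenton

Borda totals with the altered ballot: Harrow 29, Kenton 37, Avon 27.
The winner is unchanged: still Kenton.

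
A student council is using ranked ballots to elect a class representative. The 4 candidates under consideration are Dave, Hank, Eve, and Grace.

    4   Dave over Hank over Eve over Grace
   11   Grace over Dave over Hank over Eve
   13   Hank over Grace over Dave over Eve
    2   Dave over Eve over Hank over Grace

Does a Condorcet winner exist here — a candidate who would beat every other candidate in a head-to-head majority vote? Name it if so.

No Condorcet winner

Head-to-head results (30 voters total):
Dave vs Hank: Dave wins 17–13.
Dave vs Eve: Dave wins 30–0.
Dave vs Grace: Grace wins 24–6.
Hank vs Eve: Hank wins 28–2.
Hank vs Grace: Hank wins 19–11.
Eve vs Grace: Grace wins 24–6.
No candidate beats all others: Dave beats Hank beats Grace beats Dave, a majority cycle.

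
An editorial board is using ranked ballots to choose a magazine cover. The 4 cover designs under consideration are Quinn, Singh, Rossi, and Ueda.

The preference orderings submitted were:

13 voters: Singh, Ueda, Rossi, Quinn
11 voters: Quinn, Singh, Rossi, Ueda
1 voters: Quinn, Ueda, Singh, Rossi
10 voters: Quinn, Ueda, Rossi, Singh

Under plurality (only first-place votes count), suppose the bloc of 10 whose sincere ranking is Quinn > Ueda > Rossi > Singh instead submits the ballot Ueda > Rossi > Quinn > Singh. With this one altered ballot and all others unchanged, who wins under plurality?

First-place totals with the altered ballot: Quinn 12, Singh 13, Rossi 0, Ueda 10.
The switch changes the winner from Quinn to Singh.

Singh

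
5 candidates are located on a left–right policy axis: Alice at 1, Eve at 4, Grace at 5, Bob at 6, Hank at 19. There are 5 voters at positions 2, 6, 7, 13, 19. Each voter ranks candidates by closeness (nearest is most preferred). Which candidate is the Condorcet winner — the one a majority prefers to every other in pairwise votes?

With single-peaked preferences on a line, the Condorcet winner is the candidate closest to the median voter.
The median voter (position 7) is closest to Bob at 6.
Check: Bob vs Alice — voters closer to Bob: 4 of 5.

Bob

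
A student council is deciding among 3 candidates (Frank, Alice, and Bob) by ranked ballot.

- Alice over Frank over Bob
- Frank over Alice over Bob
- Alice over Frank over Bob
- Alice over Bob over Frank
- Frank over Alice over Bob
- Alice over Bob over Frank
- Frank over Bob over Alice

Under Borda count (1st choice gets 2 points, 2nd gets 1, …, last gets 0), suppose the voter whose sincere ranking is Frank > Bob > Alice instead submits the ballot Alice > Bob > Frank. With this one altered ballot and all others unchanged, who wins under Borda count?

Borda totals with the altered ballot: Frank 6, Alice 12, Bob 3.
The winner is unchanged: still Alice.

Alice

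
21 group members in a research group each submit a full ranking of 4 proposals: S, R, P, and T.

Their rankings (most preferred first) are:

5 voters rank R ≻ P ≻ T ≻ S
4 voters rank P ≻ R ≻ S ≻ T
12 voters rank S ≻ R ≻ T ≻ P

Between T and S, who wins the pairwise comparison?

S

Ballots ranking T above S: 5.
Ballots ranking S above T: 4+12 = 16.
S wins the head-to-head, 16–5.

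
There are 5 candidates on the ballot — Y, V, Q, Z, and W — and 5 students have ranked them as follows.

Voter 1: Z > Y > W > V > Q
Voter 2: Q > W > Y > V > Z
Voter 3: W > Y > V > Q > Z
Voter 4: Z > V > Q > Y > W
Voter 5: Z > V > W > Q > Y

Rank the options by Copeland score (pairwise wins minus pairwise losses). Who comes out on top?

Z

Pairwise results:
  Y vs V: Y wins 3–2.
  Y vs Q: Q wins 3–2.
  Y vs Z: Z wins 3–2.
  Y vs W: W wins 3–2.
  V vs Q: V wins 4–1.
  V vs Z: Z wins 3–2.
  V vs W: W wins 3–2.
  Q vs Z: Z wins 3–2.
  Q vs W: W wins 3–2.
  Z vs W: Z wins 3–2.
Copeland scores (wins − losses):
  Y: 1 − 3 = -2
  V: 1 − 3 = -2
  Q: 1 − 3 = -2
  Z: 4 − 0 = 4
  W: 3 − 1 = 2
Z has the best Copeland score.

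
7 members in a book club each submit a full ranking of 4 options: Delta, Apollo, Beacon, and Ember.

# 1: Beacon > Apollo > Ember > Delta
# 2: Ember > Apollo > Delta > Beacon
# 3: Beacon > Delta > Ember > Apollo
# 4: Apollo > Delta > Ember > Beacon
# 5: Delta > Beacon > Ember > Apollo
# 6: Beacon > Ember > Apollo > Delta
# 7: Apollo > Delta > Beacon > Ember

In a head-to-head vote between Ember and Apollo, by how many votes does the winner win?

Ballots ranking Ember above Apollo: 4.
Ballots ranking Apollo above Ember: 3.
Ember wins 4–3, a margin of 1.

1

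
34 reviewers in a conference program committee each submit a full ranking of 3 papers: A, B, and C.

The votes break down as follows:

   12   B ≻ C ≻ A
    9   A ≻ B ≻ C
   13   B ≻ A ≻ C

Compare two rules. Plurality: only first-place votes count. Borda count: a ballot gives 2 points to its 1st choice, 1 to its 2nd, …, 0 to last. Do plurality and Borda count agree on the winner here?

Plurality first-place counts: A 9, B 25, C 0 → B.
Borda totals: A 31, B 59, C 12 → B.
The two rules agree on B.

Yes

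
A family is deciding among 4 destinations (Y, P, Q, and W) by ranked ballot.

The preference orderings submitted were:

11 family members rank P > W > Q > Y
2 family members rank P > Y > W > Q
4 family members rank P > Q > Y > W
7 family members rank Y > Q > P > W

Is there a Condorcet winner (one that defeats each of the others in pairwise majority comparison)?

Yes

Head-to-head results (24 voters total):
Y vs P: P wins 17–7.
Y vs Q: Q wins 15–9.
Y vs W: Y wins 13–11.
P vs Q: P wins 17–7.
P vs W: P wins 24–0.
Q vs W: W wins 13–11.
P beats each rival — Y (17–7), Q (17–7), W (24–0) — so P is the Condorcet winner.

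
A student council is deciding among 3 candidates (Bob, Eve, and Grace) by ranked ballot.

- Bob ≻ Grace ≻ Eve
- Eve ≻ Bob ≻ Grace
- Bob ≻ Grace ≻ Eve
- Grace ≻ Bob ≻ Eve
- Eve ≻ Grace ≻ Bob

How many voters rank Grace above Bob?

2

Ballots ranking Grace above Bob: 2.
Ballots ranking Bob above Grace: 3.
So 2 of 5 voters prefer Grace to Bob.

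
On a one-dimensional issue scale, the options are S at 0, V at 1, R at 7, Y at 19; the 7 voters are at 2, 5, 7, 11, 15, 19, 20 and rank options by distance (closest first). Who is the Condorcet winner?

R

With single-peaked preferences on a line, the Condorcet winner is the candidate closest to the median voter.
The median voter (position 11) is closest to R at 7.
Check: R vs Y — voters closer to R: 4 of 7.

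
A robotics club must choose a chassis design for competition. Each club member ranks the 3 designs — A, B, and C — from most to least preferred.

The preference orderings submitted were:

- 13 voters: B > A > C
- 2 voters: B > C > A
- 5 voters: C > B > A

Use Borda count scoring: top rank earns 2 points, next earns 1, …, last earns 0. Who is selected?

B

Borda scores:
  A: 13·1 + 2·0 + 5·0 = 13
  B: 13·2 + 2·2 + 5·1 = 35
  C: 13·0 + 2·1 + 5·2 = 12
B has the highest total.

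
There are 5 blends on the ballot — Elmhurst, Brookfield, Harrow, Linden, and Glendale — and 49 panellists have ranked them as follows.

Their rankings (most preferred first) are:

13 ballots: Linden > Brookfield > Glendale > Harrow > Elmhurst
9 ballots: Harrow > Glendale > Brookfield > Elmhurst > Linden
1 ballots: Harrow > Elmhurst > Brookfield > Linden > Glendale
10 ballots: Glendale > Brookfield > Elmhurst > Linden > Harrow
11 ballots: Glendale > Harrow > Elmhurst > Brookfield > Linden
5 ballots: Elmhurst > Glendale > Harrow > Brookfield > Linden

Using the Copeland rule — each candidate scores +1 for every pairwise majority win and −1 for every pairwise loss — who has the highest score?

Pairwise results:
  Elmhurst vs Brookfield: Brookfield wins 32–17.
  Elmhurst vs Harrow: Harrow wins 34–15.
  Elmhurst vs Linden: Elmhurst wins 36–13.
  Elmhurst vs Glendale: Glendale wins 43–6.
  Brookfield vs Harrow: Harrow wins 26–23.
  Brookfield vs Linden: Brookfield wins 36–13.
  Brookfield vs Glendale: Glendale wins 35–14.
  Harrow vs Linden: Harrow wins 26–23.
  Harrow vs Glendale: Glendale wins 39–10.
  Linden vs Glendale: Glendale wins 35–14.
Copeland scores (wins − losses):
  Elmhurst: 1 − 3 = -2
  Brookfield: 2 − 2 = 0
  Harrow: 3 − 1 = 2
  Linden: 0 − 4 = -4
  Glendale: 4 − 0 = 4
Glendale has the best Copeland score.

Glendale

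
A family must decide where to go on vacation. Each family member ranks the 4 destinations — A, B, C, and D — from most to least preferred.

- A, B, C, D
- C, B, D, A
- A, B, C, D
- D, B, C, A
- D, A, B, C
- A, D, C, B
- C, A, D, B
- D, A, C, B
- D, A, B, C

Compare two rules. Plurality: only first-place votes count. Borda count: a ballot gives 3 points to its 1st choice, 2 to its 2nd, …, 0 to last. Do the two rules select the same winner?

Plurality first-place counts: A 3, B 0, C 2, D 4 → D.
Borda totals: A 17, B 10, C 11, D 16 → A.
The two rules disagree: plurality picks D, Borda picks A.

No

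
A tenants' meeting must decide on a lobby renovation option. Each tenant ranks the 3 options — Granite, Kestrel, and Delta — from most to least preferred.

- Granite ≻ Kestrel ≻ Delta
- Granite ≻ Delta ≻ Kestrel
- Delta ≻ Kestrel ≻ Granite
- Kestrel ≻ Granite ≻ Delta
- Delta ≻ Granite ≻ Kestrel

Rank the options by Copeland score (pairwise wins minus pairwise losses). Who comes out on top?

Pairwise results:
  Granite vs Kestrel: Granite wins 3–2.
  Granite vs Delta: Granite wins 3–2.
  Kestrel vs Delta: Delta wins 3–2.
Copeland scores (wins − losses):
  Granite: 2 − 0 = 2
  Kestrel: 0 − 2 = -2
  Delta: 1 − 1 = 0
Granite has the best Copeland score.

Granite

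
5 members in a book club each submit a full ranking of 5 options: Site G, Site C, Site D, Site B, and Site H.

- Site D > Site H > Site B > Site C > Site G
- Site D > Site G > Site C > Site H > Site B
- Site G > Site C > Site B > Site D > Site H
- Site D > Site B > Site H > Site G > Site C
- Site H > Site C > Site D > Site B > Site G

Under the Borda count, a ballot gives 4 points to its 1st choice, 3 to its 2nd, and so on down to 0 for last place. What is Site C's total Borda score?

9

Borda scores:
  Site G: 0 + 3 + 4 + 1 + 0 = 8
  Site C: 1 + 2 + 3 + 0 + 3 = 9
  Site D: 4 + 4 + 1 + 4 + 2 = 15
  Site B: 2 + 0 + 2 + 3 + 1 = 8
  Site H: 3 + 1 + 0 + 2 + 4 = 10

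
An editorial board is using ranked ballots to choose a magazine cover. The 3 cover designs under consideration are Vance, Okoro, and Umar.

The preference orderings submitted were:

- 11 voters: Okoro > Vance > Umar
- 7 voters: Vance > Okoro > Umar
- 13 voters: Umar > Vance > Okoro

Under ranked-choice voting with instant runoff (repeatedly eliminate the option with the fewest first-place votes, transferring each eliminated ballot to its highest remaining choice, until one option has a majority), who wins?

Round 1: Umar 13, Okoro 11, Vance 7. Vance has the fewest and is eliminated.
Round 2: Okoro 18, Umar 13. Okoro has a majority.

Okoro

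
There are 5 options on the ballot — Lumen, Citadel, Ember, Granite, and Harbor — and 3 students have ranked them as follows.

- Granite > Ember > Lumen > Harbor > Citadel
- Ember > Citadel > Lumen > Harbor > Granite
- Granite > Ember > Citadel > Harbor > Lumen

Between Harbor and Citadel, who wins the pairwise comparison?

Ballots ranking Harbor above Citadel: 1.
Ballots ranking Citadel above Harbor: 2.
Citadel wins the head-to-head, 2–1.

Citadel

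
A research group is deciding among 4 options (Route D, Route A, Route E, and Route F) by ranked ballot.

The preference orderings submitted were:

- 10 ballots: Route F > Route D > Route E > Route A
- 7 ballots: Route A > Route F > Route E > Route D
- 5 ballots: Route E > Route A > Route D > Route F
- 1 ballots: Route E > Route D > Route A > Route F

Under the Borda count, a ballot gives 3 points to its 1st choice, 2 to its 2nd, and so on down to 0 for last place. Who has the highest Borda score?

Route F

Borda scores:
  Route D: 10·2 + 7·0 + 5·1 + 2 = 27
  Route A: 10·0 + 7·3 + 5·2 + 1 = 32
  Route E: 10·1 + 7·1 + 5·3 + 3 = 35
  Route F: 10·3 + 7·2 + 5·0 + 0 = 44
Route F has the highest total.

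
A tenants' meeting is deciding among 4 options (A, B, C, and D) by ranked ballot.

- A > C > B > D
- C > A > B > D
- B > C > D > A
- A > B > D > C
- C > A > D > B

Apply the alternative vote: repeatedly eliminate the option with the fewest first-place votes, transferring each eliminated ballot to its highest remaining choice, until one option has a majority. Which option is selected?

C

Round 1: A 2, C 2, B 1, D 0. D has the fewest and is eliminated.
Round 2: A 2, C 2, B 1. B has the fewest and is eliminated.
Round 3: C 3, A 2. C has a majority.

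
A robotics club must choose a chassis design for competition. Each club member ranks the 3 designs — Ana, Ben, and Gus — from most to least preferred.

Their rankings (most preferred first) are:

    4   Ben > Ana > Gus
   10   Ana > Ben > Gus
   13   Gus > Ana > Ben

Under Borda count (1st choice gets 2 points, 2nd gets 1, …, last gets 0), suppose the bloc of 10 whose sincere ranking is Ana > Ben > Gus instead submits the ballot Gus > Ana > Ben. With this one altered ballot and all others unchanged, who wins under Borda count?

Gus

Borda totals with the altered ballot: Ana 27, Ben 8, Gus 46.
The switch changes the winner from Ana to Gus.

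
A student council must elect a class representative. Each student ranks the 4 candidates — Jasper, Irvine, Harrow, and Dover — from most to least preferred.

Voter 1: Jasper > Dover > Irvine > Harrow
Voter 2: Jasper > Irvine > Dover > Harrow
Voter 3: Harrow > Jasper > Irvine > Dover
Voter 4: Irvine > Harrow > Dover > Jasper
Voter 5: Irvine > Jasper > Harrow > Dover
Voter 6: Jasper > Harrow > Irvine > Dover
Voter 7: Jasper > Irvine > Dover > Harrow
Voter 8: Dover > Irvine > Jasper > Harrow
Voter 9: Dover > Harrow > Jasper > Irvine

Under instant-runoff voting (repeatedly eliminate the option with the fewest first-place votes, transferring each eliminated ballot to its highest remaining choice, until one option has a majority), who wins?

Round 1: Jasper 4, Irvine 2, Dover 2, Harrow 1. Harrow has the fewest and is eliminated.
Round 2: Jasper 5, Irvine 2, Dover 2. Jasper has a majority.

Jasper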